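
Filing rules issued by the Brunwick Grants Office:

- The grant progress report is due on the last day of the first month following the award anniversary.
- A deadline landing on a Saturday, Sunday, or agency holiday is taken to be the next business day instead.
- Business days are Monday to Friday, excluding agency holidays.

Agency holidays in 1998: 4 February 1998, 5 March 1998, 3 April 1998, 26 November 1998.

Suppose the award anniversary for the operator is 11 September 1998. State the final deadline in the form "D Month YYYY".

2 November 1998

The first month after 11 September 1998 is October 1998, whose last day is 31 October 1998.
Because 31 October 1998 is a Saturday, the deadline becomes 2 November 1998 (Monday).
Deadline: 2 November 1998.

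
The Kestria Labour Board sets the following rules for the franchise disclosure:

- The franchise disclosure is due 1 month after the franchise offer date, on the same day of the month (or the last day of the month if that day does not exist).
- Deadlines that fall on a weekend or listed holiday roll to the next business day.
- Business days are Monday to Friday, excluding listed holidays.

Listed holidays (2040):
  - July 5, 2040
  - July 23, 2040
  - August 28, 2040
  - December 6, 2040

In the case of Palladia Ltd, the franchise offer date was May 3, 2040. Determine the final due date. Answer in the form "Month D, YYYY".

Moving 1 month forward from May 3, 2040 on the corresponding day gives June 3, 2040.
June 3, 2040 is a Sunday; the next business day is June 4, 2040 (Monday).
The final due date is June 4, 2040.

June 4, 2040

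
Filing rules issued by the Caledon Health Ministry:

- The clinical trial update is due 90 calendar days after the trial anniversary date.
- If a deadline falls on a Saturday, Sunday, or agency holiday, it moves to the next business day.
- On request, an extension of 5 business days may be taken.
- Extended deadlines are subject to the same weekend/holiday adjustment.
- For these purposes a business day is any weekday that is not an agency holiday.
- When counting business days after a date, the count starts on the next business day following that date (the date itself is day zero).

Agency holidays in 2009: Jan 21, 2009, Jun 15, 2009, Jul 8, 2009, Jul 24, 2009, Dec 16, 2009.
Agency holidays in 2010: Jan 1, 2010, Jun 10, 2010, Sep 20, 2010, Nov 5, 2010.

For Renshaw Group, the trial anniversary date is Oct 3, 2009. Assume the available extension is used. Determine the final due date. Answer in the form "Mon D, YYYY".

90 calendar days after Oct 3, 2009 is Jan 1, 2010.
Jan 1, 2010 falls on a listed holiday. Rolling to the next business day gives Jan 4, 2010, a Monday.
Applying the 5-business-day extension: 5 business days after Jan 4, 2010 is Jan 11, 2010.
Jan 11, 2010 falls on a Monday, which is a business day, so no adjustment is needed.
Deadline: Jan 11, 2010.

Jan 11, 2010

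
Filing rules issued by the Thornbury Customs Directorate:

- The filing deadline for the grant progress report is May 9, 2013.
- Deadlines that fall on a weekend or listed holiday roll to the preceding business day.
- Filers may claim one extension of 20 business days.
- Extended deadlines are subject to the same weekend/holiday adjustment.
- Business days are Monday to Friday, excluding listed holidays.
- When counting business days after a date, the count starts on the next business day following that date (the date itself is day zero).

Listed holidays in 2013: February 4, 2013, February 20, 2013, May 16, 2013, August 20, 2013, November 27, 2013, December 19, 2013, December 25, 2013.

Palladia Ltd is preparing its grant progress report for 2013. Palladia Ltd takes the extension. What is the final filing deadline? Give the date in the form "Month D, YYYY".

The statutory due date is May 9, 2013.
Since May 9, 2013 is a Thursday and not a holiday, the date is unchanged.
Counting 20 further business days from May 9, 2013 reaches June 7, 2013.
June 7, 2013 is a Friday and not a listed holiday, so it stands.
Deadline: June 7, 2013.

June 7, 2013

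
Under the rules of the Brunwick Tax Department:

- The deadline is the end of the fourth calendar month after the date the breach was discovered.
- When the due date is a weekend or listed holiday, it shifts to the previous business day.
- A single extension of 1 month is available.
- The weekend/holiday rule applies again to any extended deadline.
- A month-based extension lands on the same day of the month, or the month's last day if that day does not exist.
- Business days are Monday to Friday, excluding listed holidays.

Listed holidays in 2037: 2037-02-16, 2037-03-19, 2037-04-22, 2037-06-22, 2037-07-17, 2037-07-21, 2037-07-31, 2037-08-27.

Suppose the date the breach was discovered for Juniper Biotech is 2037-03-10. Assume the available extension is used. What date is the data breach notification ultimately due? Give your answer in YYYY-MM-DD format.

2037-08-28

The fourth month after 2037-03-10 is July 2037, whose last day is 2037-07-31.
2037-07-31 is a listed holiday, so it moves to the preceding business day, 2037-07-30 (Thursday).
Applying the 1 month extension: 1 month after 2037-07-30 is 2037-08-30.
Because 2037-08-30 is a Sunday, the deadline becomes 2037-08-28 (Friday).
The final due date is 2037-08-28.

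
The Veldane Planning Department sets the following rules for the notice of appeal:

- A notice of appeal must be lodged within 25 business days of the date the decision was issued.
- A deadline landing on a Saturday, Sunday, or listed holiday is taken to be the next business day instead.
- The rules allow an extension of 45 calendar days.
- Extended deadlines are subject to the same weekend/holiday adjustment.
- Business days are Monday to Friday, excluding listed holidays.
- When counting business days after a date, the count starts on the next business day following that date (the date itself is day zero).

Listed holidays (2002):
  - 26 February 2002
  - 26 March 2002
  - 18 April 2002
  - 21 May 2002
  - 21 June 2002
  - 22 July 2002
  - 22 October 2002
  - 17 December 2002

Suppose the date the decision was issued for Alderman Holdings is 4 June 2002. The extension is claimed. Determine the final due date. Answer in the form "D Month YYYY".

26 August 2002

Counting 25 business days after 4 June 2002 (skipping weekends and listed holidays) reaches 10 July 2002.
10 July 2002 falls on a Wednesday, which is a business day, so no adjustment is needed.
The 45-calendar-day extension moves the deadline from 10 July 2002 to 24 August 2002.
Because 24 August 2002 is a Saturday, the deadline becomes 26 August 2002 (Monday).
Final deadline: 26 August 2002.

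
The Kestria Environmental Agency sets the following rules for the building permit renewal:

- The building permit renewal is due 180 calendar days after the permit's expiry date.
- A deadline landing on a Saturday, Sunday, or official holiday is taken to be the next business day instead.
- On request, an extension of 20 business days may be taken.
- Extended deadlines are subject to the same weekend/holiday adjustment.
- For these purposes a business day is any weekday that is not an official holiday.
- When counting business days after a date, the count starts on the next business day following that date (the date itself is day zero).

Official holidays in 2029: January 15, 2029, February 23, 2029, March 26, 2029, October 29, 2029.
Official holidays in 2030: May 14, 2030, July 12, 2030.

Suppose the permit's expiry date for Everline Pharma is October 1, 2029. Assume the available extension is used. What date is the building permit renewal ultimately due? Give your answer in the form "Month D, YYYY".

From October 1, 2029, 180 calendar days later is March 30, 2030.
March 30, 2030 is a Saturday, so it moves to the next business day, April 1, 2030 (Monday).
Applying the 20-business-day extension: 20 business days after April 1, 2030 is April 29, 2030.
April 29, 2030 (Monday) is already a business day.
Final deadline: April 29, 2030.

April 29, 2030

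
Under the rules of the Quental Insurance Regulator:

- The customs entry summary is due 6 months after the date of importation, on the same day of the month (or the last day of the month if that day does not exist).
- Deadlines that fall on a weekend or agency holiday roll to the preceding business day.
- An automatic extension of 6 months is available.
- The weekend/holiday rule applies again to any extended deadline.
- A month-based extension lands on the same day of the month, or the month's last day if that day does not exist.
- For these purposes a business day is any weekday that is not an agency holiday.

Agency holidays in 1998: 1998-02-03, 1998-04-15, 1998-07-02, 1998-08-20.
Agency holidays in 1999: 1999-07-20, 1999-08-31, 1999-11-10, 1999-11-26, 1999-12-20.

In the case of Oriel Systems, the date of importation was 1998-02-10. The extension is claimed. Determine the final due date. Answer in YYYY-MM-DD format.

6 months after 1998-02-10, on the same day of the month, is 1998-08-10.
1998-08-10 is a Monday and not a listed holiday, so it stands.
Applying the 6 months extension: 6 months after 1998-08-10 is 1999-02-10.
1999-02-10 (Wednesday) is already a business day.
Deadline: 1999-02-10.

1999-02-10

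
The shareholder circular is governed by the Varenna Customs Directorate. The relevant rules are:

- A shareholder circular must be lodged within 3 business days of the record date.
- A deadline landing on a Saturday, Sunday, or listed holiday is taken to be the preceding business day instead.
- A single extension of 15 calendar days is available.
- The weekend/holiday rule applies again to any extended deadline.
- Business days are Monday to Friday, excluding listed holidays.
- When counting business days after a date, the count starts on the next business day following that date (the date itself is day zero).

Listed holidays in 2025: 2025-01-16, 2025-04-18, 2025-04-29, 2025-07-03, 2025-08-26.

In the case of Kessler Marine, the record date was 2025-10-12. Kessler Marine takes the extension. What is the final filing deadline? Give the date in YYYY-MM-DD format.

2025-10-30

Counting 3 business days after 2025-10-12 (skipping weekends and listed holidays) reaches 2025-10-15.
2025-10-15 is a Wednesday and not a listed holiday, so it stands.
The 15-calendar-day extension moves the deadline from 2025-10-15 to 2025-10-30.
2025-10-30 (Thursday) is already a business day.
Final deadline: 2025-10-30.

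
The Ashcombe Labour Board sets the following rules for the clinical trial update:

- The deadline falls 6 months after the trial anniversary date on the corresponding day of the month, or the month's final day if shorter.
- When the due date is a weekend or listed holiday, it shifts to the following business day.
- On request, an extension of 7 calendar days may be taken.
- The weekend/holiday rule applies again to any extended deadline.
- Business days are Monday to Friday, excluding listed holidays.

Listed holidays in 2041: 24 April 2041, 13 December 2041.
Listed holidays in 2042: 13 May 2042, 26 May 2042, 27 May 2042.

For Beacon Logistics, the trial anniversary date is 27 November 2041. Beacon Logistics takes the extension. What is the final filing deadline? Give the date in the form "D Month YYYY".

4 June 2042

6 months after 27 November 2041, on the same day of the month, is 27 May 2042.
27 May 2042 is a listed holiday; the next business day is 28 May 2042 (Wednesday).
Add the 7 calendar-day extension to 28 May 2042: 4 June 2042.
4 June 2042 falls on a Wednesday, which is a business day, so no adjustment is needed.
Final deadline: 4 June 2042.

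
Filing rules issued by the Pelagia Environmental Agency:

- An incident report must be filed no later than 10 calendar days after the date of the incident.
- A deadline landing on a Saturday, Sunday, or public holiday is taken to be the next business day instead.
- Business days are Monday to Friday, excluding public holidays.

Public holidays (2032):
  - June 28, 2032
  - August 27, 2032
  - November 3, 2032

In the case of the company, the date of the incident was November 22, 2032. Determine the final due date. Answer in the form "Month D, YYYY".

December 2, 2032

From November 22, 2032, 10 calendar days later is December 2, 2032.
December 2, 2032 is a Thursday and not a listed holiday, so it stands.
Final deadline: December 2, 2032.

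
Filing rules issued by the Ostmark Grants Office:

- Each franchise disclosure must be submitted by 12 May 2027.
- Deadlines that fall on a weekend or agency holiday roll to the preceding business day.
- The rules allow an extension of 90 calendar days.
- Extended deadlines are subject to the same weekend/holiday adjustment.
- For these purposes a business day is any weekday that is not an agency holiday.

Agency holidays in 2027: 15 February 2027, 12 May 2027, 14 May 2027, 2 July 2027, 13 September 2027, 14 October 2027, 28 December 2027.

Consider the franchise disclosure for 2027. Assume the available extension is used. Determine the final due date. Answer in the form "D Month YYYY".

9 August 2027

The statutory due date is 12 May 2027.
12 May 2027 is a listed holiday; the preceding business day is 11 May 2027 (Tuesday).
Applying the 90-calendar-day extension: 11 May 2027 + 90 days = 9 August 2027.
9 August 2027 is a Monday and not a listed holiday, so it stands.
The final due date is 9 August 2027.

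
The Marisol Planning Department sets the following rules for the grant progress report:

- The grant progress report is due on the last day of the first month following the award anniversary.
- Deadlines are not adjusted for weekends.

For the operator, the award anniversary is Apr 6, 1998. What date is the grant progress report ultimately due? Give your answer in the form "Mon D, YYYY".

May 31, 1998

1 month after Apr 6, 1998 falls in May 1998; the last day of that month is May 31, 1998.
May 31, 1998 is a Sunday; no weekend or holiday adjustment applies.
So the filing is due May 31, 1998.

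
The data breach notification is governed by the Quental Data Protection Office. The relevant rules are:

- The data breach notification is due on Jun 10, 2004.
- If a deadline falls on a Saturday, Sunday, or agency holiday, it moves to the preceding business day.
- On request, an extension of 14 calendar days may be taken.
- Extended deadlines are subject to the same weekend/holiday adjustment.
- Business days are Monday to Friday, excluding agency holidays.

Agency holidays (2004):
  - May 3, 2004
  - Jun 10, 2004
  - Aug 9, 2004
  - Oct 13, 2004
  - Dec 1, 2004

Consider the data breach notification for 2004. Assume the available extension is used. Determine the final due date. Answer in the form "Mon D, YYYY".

Start from the fixed due date, Jun 10, 2004.
Because Jun 10, 2004 is a listed holiday, the deadline becomes Jun 9, 2004 (Wednesday).
Applying the 14-calendar-day extension: Jun 9, 2004 + 14 days = Jun 23, 2004.
Jun 23, 2004 is a Wednesday and not a listed holiday, so it stands.
Deadline: Jun 23, 2004.

Jun 23, 2004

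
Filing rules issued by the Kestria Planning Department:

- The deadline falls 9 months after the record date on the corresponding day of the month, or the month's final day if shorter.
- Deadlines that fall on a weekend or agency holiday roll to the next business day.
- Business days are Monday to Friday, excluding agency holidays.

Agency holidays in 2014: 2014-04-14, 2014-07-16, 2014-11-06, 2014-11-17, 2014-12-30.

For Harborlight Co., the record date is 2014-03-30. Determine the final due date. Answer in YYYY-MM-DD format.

2014-12-31

Moving 9 months forward from 2014-03-30 on the corresponding day gives 2014-12-30.
2014-12-30 falls on a listed holiday. Rolling to the next business day gives 2014-12-31, a Wednesday.
Final deadline: 2014-12-31.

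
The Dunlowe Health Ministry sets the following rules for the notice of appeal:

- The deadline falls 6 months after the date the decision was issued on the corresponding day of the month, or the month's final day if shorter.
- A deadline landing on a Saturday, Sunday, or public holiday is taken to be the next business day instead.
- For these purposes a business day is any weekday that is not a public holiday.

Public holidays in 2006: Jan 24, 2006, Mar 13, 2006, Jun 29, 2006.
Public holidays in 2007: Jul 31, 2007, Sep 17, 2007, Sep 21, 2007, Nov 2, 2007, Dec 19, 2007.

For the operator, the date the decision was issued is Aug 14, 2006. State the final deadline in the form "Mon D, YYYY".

Feb 14, 2007

6 months from Aug 14, 2006 is Feb 14, 2007.
Feb 14, 2007 (Wednesday) is already a business day.
Deadline: Feb 14, 2007.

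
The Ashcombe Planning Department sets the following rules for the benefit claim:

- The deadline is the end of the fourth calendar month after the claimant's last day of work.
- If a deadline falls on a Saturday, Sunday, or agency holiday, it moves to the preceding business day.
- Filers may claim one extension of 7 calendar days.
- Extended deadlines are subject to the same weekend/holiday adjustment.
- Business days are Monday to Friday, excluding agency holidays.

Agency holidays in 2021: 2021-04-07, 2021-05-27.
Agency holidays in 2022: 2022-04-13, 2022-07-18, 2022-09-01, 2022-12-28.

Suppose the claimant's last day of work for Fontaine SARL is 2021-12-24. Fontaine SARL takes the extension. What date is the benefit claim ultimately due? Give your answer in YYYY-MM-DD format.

2022-05-06

The fourth month after 2021-12-24 is April 2022, whose last day is 2022-04-30.
2022-04-30 is a Saturday; the preceding business day is 2022-04-29 (Friday).
The 7-calendar-day extension moves the deadline from 2022-04-29 to 2022-05-06.
2022-05-06 falls on a Friday, which is a business day, so no adjustment is needed.
Deadline: 2022-05-06.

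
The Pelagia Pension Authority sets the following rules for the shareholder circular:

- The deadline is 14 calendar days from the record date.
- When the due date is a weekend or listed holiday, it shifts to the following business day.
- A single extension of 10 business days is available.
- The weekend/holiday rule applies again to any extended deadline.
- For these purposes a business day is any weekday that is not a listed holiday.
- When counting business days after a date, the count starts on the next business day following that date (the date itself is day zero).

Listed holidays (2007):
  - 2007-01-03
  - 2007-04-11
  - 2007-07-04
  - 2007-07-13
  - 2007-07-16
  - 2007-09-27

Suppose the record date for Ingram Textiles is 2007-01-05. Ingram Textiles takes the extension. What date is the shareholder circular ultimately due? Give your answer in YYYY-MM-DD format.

2007-02-02

Trigger date 2007-01-05 + 14 calendar days = 2007-01-19.
2007-01-19 is a Friday and not a listed holiday, so it stands.
Applying the 10-business-day extension: 10 business days after 2007-01-19 is 2007-02-02.
Since 2007-02-02 is a Friday and not a holiday, the date is unchanged.
Final deadline: 2007-02-02.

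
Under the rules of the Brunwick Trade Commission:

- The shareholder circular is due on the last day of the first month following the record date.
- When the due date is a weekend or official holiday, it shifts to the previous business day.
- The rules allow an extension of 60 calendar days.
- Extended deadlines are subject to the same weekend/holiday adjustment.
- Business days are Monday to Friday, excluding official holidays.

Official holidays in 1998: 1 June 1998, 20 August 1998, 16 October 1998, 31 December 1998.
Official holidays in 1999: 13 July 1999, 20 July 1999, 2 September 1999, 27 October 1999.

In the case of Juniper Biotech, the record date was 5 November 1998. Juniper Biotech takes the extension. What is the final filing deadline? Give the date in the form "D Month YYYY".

26 February 1999

The first month after 5 November 1998 is December 1998, whose last day is 31 December 1998.
Because 31 December 1998 is a listed holiday, the deadline becomes 30 December 1998 (Wednesday).
The 60-calendar-day extension moves the deadline from 30 December 1998 to 28 February 1999.
28 February 1999 is a Sunday, so it moves to the preceding business day, 26 February 1999 (Friday).
Final deadline: 26 February 1999.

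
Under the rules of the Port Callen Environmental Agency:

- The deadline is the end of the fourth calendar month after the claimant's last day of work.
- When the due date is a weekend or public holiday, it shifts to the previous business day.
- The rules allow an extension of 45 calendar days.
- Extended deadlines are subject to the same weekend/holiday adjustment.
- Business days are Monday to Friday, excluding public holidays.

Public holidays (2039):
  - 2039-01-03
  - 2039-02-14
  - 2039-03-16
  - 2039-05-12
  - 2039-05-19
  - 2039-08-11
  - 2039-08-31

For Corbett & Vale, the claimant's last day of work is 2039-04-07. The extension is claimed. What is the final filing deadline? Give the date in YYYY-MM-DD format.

4 months after 2039-04-07 is August 2039; that month ends on 2039-08-31.
Because 2039-08-31 is a listed holiday, the deadline becomes 2039-08-30 (Tuesday).
Add the 45 calendar-day extension to 2039-08-30: 2039-10-14.
2039-10-14 (Friday) is already a business day.
Deadline: 2039-10-14.

2039-10-14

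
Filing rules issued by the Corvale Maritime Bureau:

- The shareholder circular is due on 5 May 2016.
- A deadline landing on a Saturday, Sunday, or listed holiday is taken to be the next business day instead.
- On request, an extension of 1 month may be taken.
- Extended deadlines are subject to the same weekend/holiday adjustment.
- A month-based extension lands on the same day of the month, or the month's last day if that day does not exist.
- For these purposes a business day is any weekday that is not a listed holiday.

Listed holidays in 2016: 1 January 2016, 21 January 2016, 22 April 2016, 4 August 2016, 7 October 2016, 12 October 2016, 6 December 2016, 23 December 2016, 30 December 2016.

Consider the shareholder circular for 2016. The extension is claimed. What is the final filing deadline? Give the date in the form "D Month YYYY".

The statutory due date is 5 May 2016.
5 May 2016 is a Thursday and not a listed holiday, so it stands.
The 1 month extension carries 5 May 2016 to 5 June 2016.
5 June 2016 is a Sunday, so it moves to the next business day, 6 June 2016 (Monday).
Final deadline: 6 June 2016.

6 June 2016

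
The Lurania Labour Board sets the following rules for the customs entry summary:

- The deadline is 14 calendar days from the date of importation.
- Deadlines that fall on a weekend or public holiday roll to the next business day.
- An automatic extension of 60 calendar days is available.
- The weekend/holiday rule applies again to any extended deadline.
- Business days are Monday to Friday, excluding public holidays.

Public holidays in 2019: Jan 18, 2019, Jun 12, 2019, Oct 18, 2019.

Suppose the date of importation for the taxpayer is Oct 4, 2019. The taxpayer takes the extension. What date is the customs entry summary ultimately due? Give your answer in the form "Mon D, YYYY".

Adding 14 calendar days to Oct 4, 2019 gives Oct 18, 2019.
Oct 18, 2019 is a listed holiday; the next business day is Oct 21, 2019 (Monday).
With the 60-day extension, Oct 21, 2019 becomes Dec 20, 2019.
Dec 20, 2019 (Friday) is already a business day.
The final due date is Dec 20, 2019.

Dec 20, 2019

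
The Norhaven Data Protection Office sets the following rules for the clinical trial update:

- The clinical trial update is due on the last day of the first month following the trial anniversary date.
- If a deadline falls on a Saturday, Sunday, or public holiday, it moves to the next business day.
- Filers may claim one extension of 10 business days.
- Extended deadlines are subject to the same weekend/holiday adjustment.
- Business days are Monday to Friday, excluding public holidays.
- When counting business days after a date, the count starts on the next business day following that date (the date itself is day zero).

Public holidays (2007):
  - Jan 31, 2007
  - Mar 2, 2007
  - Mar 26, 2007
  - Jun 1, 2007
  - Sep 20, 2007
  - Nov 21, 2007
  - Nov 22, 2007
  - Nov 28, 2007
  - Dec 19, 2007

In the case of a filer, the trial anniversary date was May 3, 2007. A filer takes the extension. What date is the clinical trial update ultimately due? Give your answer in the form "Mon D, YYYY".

Jul 16, 2007

1 month after May 3, 2007 is June 2007; that month ends on Jun 30, 2007.
Because Jun 30, 2007 is a Saturday, the deadline becomes Jul 2, 2007 (Monday).
Counting 10 further business days from Jul 2, 2007 reaches Jul 16, 2007.
Jul 16, 2007 (Monday) is already a business day.
So the filing is due Jul 16, 2007.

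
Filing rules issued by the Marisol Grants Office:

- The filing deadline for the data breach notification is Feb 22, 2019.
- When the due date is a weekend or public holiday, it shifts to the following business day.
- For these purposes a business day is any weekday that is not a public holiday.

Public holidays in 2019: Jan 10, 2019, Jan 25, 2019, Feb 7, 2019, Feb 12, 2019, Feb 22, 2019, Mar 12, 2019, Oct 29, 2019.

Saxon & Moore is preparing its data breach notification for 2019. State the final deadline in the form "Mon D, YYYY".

Start from the fixed due date, Feb 22, 2019.
Feb 22, 2019 is a listed holiday; the next business day is Feb 25, 2019 (Monday).
Deadline: Feb 25, 2019.

Feb 25, 2019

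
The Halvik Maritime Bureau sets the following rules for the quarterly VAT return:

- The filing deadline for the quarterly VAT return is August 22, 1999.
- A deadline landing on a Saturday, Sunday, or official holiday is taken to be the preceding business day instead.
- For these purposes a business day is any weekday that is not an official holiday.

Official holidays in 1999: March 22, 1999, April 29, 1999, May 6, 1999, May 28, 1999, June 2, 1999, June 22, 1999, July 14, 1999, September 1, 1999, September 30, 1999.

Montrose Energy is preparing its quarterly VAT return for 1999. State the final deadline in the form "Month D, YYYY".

August 20, 1999

The stated deadline is August 22, 1999.
Because August 22, 1999 is a Sunday, the deadline becomes August 20, 1999 (Friday).
Final deadline: August 20, 1999.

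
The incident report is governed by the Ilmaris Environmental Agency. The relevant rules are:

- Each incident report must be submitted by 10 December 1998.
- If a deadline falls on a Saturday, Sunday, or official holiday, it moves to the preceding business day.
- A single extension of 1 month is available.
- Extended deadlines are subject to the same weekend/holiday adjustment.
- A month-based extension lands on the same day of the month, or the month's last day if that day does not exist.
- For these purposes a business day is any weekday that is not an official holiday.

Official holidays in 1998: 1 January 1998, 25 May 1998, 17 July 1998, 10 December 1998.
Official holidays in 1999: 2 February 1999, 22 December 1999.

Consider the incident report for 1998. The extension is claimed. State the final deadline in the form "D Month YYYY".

8 January 1999

Start from the fixed due date, 10 December 1998.
Because 10 December 1998 is a listed holiday, the deadline becomes 9 December 1998 (Wednesday).
The 1 month extension carries 9 December 1998 to 9 January 1999.
Because 9 January 1999 is a Saturday, the deadline becomes 8 January 1999 (Friday).
So the filing is due 8 January 1999.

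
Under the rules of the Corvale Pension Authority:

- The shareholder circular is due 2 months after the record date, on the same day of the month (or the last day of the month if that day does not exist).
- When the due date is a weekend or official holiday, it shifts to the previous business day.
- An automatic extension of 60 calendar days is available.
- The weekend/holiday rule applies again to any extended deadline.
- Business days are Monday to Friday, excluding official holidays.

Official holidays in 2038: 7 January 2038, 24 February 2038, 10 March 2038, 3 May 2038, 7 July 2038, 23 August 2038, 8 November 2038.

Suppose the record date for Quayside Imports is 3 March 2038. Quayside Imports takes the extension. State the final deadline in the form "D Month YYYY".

Moving 2 months forward from 3 March 2038 on the corresponding day gives 3 May 2038.
Because 3 May 2038 is a listed holiday, the deadline becomes 30 April 2038 (Friday).
Add the 60 calendar-day extension to 30 April 2038: 29 June 2038.
Since 29 June 2038 is a Tuesday and not a holiday, the date is unchanged.
So the filing is due 29 June 2038.

29 June 2038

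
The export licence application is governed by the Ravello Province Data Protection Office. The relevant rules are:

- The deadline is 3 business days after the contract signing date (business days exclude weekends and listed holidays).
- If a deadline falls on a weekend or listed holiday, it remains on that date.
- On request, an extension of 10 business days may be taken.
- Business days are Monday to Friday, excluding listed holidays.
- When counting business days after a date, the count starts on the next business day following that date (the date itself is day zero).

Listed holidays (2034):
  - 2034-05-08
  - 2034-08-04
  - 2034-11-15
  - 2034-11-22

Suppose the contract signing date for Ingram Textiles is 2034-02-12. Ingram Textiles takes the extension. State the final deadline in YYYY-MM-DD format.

3 business days after 2034-02-12, excluding weekends and holidays, is 2034-02-15.
2034-02-15 is a Wednesday; no weekend or holiday adjustment applies.
The 10-business-day extension runs from 2034-02-15 to 2034-03-01.
2034-03-01 is a Wednesday; no weekend or holiday adjustment applies.
Final deadline: 2034-03-01.

2034-03-01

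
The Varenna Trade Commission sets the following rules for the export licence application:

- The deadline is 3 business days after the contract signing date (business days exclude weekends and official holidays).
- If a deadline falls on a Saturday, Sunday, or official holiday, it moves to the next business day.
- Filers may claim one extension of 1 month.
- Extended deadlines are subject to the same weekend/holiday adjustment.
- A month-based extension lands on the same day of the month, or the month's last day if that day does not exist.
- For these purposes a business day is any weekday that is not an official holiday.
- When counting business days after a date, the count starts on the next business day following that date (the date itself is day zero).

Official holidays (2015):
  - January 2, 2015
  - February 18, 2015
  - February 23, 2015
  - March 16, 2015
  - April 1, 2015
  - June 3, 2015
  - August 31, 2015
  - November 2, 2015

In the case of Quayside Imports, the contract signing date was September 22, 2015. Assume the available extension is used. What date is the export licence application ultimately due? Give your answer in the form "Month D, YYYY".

Counting 3 business days after September 22, 2015 (skipping weekends and listed holidays) reaches September 25, 2015.
September 25, 2015 is a Friday and not a listed holiday, so it stands.
Applying the 1 month extension: 1 month after September 25, 2015 is October 25, 2015.
October 25, 2015 is a Sunday; the next business day is October 26, 2015 (Monday).
The final due date is October 26, 2015.

October 26, 2015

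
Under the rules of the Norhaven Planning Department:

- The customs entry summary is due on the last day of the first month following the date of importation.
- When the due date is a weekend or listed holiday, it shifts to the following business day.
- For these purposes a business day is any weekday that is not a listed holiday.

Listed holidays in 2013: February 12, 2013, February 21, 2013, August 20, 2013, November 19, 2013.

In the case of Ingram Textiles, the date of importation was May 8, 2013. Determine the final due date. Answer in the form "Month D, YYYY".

1 month after May 8, 2013 is June 2013; that month ends on June 30, 2013.
June 30, 2013 is a Sunday; the next business day is July 1, 2013 (Monday).
Final deadline: July 1, 2013.

July 1, 2013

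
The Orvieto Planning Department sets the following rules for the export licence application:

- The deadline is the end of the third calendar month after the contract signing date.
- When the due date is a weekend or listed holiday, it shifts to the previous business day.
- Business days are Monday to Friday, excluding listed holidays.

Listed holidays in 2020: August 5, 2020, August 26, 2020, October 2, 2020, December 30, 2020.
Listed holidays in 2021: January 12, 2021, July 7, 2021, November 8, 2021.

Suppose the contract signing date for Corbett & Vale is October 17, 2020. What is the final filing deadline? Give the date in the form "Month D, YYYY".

January 29, 2021

The third month after October 17, 2020 is January 2021, whose last day is January 31, 2021.
January 31, 2021 is a Sunday, so it moves to the preceding business day, January 29, 2021 (Friday).
Final deadline: January 29, 2021.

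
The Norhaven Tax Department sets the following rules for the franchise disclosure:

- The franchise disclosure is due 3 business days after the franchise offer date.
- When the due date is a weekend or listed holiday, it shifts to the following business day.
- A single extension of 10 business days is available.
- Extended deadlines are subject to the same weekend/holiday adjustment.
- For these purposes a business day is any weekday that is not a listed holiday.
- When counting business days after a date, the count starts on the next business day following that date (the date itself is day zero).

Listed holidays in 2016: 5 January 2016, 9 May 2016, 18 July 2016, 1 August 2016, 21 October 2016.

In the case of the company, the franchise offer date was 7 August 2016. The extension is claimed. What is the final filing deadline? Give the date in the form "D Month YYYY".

3 business days after 7 August 2016, excluding weekends and holidays, is 10 August 2016.
10 August 2016 (Wednesday) is already a business day.
Applying the 10-business-day extension: 10 business days after 10 August 2016 is 24 August 2016.
24 August 2016 (Wednesday) is already a business day.
Deadline: 24 August 2016.

24 August 2016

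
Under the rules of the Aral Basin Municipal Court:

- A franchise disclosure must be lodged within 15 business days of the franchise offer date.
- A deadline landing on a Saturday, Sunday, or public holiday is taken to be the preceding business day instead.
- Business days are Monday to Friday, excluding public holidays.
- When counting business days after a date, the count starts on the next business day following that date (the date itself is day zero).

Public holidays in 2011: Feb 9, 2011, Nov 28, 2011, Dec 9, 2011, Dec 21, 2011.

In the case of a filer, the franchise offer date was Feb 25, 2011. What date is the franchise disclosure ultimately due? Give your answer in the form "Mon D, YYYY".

Mar 18, 2011

15 business days after Feb 25, 2011, excluding weekends and holidays, is Mar 18, 2011.
Mar 18, 2011 is a Friday and not a listed holiday, so it stands.
The final due date is Mar 18, 2011.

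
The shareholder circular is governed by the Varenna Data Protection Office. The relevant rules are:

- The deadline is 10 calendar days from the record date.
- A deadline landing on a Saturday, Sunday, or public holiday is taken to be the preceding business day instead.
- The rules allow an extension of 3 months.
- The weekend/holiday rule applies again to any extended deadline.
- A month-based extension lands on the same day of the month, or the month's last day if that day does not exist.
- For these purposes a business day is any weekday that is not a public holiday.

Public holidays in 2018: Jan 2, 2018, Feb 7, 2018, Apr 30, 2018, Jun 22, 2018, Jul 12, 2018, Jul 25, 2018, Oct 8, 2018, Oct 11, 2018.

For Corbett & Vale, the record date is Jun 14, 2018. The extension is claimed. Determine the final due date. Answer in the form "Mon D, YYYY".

10 calendar days after Jun 14, 2018 is Jun 24, 2018.
Jun 24, 2018 falls on a Sunday. Rolling to the preceding business day gives Jun 21, 2018, a Thursday.
Applying the 3 months extension: 3 months after Jun 21, 2018 is Sep 21, 2018.
Sep 21, 2018 (Friday) is already a business day.
The final due date is Sep 21, 2018.

Sep 21, 2018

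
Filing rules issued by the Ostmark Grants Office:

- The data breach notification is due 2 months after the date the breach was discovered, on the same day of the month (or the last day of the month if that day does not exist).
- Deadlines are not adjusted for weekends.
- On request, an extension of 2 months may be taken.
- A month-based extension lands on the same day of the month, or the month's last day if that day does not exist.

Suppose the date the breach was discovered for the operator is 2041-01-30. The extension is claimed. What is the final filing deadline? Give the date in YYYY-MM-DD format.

2041-05-30

2 months after 2041-01-30, on the same day of the month, is 2041-03-30.
2041-03-30 falls on a Saturday. The rules make no weekend/holiday allowance, so it remains 2041-03-30.
Applying the 2 months extension: 2 months after 2041-03-30 is 2041-05-30.
No adjustment is made for weekends or holidays, so 2041-05-30 stands.
Final deadline: 2041-05-30.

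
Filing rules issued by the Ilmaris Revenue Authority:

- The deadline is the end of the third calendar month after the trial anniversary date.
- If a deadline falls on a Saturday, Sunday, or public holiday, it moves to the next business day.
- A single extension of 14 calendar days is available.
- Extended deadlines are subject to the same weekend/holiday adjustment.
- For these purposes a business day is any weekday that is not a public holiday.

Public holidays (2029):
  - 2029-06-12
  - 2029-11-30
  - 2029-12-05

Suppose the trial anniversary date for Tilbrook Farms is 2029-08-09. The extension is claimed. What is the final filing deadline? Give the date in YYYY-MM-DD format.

2029-12-17

3 months after 2029-08-09 is November 2029; that month ends on 2029-11-30.
2029-11-30 falls on a listed holiday. Rolling to the next business day gives 2029-12-03, a Monday.
With the 14-day extension, 2029-12-03 becomes 2029-12-17.
2029-12-17 falls on a Monday, which is a business day, so no adjustment is needed.
Deadline: 2029-12-17.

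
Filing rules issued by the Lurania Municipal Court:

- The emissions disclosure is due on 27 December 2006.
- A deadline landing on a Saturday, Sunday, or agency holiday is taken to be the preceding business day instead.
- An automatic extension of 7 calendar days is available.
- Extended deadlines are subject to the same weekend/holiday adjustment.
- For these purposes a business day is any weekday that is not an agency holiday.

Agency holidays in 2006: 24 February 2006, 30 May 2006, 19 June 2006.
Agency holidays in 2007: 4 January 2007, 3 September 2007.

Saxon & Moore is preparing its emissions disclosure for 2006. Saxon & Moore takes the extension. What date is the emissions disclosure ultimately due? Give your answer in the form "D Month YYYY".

3 January 2007

The statutory due date is 27 December 2006.
27 December 2006 (Wednesday) is already a business day.
With the 7-day extension, 27 December 2006 becomes 3 January 2007.
Since 3 January 2007 is a Wednesday and not a holiday, the date is unchanged.
Final deadline: 3 January 2007.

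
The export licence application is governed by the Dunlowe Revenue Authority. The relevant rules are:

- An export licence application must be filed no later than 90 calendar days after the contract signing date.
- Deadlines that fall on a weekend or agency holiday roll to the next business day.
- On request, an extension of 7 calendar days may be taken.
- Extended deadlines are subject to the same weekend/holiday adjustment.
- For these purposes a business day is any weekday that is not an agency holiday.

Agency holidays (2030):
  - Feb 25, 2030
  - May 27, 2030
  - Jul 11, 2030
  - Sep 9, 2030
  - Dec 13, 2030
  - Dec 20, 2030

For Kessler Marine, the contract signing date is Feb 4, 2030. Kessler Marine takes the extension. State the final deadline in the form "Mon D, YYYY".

May 13, 2030

Trigger date Feb 4, 2030 + 90 calendar days = May 5, 2030.
May 5, 2030 is a Sunday, so it moves to the next business day, May 6, 2030 (Monday).
With the 7-day extension, May 6, 2030 becomes May 13, 2030.
May 13, 2030 falls on a Monday, which is a business day, so no adjustment is needed.
So the filing is due May 13, 2030.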